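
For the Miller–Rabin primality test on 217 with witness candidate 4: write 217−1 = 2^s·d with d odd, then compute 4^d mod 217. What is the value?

217 − 1 = 216 = 2^3 · 27, so d = 27.
4^1 ≡ 4 (mod 217)
4^2 ≡ 4^2 = 16 ≡ 16 (mod 217)
4^4 ≡ 16^2 = 256 ≡ 39 (mod 217)
4^8 ≡ 39^2 = 1521 ≡ 2 (mod 217)
4^16 ≡ 2^2 = 4 ≡ 4 (mod 217)
27 = 16 + 8 + 2 + 1 in binary powers of 2.
So 4^27 ≡ 4 · 2 · 16 · 4 ≡ 78 (mod 217).
Squaring chain: 78 → 8 → 64; never reaches −1, so base 4 is a Miller–Rabin witness that 217 is composite.

78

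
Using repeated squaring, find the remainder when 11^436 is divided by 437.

315

11^1 ≡ 11 (mod 437)
11^2 ≡ 11^2 = 121 ≡ 121 (mod 437)
11^4 ≡ 121^2 = 14641 ≡ 220 (mod 437)
11^8 ≡ 220^2 = 48400 ≡ 330 (mod 437)
11^16 ≡ 330^2 = 108900 ≡ 87 (mod 437)
11^32 ≡ 87^2 = 7569 ≡ 140 (mod 437)
11^64 ≡ 140^2 = 19600 ≡ 372 (mod 437)
11^128 ≡ 372^2 = 138384 ≡ 292 (mod 437)
11^256 ≡ 292^2 = 85264 ≡ 49 (mod 437)
436 = 256 + 128 + 32 + 16 + 4 in binary powers of 2.
So 11^436 ≡ 49 · 292 · 140 · 87 · 220 ≡ 315 (mod 437).
Since 315 ≠ 1, base 11 is a Fermat witness: 437 is composite.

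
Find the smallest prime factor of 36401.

89

36401 is odd.
Digit sum 14, not divisible by 3.
Ends in 1: not divisible by 5.
7: 36401 = 7·5200 + 1
11: 36401 = 11·3309 + 2
13: 36401 = 13·2800 + 1
17: 36401 = 17·2141 + 4
19: 36401 = 19·1915 + 16
23: 36401 = 23·1582 + 15
29: 36401 = 29·1255 + 6
31: 36401 = 31·1174 + 7
37: 36401 = 37·983 + 30
41: 36401 = 41·887 + 34
43: 36401 = 43·846 + 23
47: 36401 = 47·774 + 23
53: 36401 = 53·686 + 43
59: 36401 = 59·616 + 57
61: 36401 = 61·596 + 45
67: 36401 = 67·543 + 20
71: 36401 = 71·512 + 49
73: 36401 = 73·498 + 47
79: 36401 = 79·460 + 61
83: 36401 = 83·438 + 47
89: 36401 = 89·409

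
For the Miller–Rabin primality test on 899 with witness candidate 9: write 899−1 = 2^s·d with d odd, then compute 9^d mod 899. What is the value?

38

899 − 1 = 898 = 2^1 · 449, so d = 449.
9^1 ≡ 9 (mod 899)
9^2 ≡ 9^2 = 81 ≡ 81 (mod 899)
9^4 ≡ 81^2 = 6561 ≡ 268 (mod 899)
9^8 ≡ 268^2 = 71824 ≡ 803 (mod 899)
9^16 ≡ 803^2 = 644809 ≡ 226 (mod 899)
9^32 ≡ 226^2 = 51076 ≡ 732 (mod 899)
9^64 ≡ 732^2 = 535824 ≡ 20 (mod 899)
9^128 ≡ 20^2 = 400 ≡ 400 (mod 899)
9^256 ≡ 400^2 = 160000 ≡ 877 (mod 899)
449 = 256 + 128 + 64 + 1 in binary powers of 2.
So 9^449 ≡ 877 · 400 · 20 · 9 ≡ 38 (mod 899).
Squaring chain: 38; never reaches −1, so base 9 is a Miller–Rabin witness that 899 is composite.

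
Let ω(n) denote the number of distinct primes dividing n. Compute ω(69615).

5

69615 = 3^2 · 7735
7735 = 5 · 1547
1547 = 7 · 221
221 = 13 · 17
69615 = 3^2 · 5 · 7 · 13 · 17, which has 5 distinct prime factors.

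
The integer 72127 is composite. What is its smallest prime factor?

11

72127 is odd.
Digit sum 19, not divisible by 3.
Ends in 7: not divisible by 5.
7: 72127 = 7·10303 + 6
11: 72127 = 11·6557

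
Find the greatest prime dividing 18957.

89

18957 = 3 · 6319
6319 = 71 · 89
89 is prime.
So 18957 = 3 · 71 · 89; the largest prime factor is 89.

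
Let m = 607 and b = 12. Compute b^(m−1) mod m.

1

12^1 ≡ 12 (mod 607)
12^2 ≡ 12^2 = 144 ≡ 144 (mod 607)
12^4 ≡ 144^2 = 20736 ≡ 98 (mod 607)
12^8 ≡ 98^2 = 9604 ≡ 499 (mod 607)
12^16 ≡ 499^2 = 249001 ≡ 131 (mod 607)
12^32 ≡ 131^2 = 17161 ≡ 165 (mod 607)
12^64 ≡ 165^2 = 27225 ≡ 517 (mod 607)
12^128 ≡ 517^2 = 267289 ≡ 209 (mod 607)
12^256 ≡ 209^2 = 43681 ≡ 584 (mod 607)
12^512 ≡ 584^2 = 341056 ≡ 529 (mod 607)
606 = 512 + 64 + 16 + 8 + 4 + 2 in binary powers of 2.
So 12^606 ≡ 529 · 517 · 131 · 499 · 98 · 144 ≡ 1 (mod 607).
Since the result is 1, base 12 gives no evidence that 607 is composite.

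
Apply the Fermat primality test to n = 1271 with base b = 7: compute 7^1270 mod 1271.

7^1 ≡ 7 (mod 1271)
7^2 ≡ 7^2 = 49 ≡ 49 (mod 1271)
7^4 ≡ 49^2 = 2401 ≡ 1130 (mod 1271)
7^8 ≡ 1130^2 = 1276900 ≡ 816 (mod 1271)
7^16 ≡ 816^2 = 665856 ≡ 1123 (mod 1271)
7^32 ≡ 1123^2 = 1261129 ≡ 297 (mod 1271)
7^64 ≡ 297^2 = 88209 ≡ 510 (mod 1271)
7^128 ≡ 510^2 = 260100 ≡ 816 (mod 1271)
7^256 ≡ 816^2 = 665856 ≡ 1123 (mod 1271)
7^512 ≡ 1123^2 = 1261129 ≡ 297 (mod 1271)
7^1024 ≡ 297^2 = 88209 ≡ 510 (mod 1271)
1270 = 1024 + 128 + 64 + 32 + 16 + 4 + 2 in binary powers of 2.
So 7^1270 ≡ 510 · 816 · 510 · 297 · 1123 · 1130 · 49 ≡ 893 (mod 1271).
Since 893 ≠ 1, base 7 is a Fermat witness: 1271 is composite.

893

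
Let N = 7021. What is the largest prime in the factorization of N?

59

7021 = 7 · 1003
1003 = 17 · 59
59 is prime.
So 7021 = 7 · 17 · 59; the largest prime factor is 59.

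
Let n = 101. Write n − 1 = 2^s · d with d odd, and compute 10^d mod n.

101 − 1 = 100 = 2^2 · 25, so d = 25.
10^1 ≡ 10 (mod 101)
10^2 ≡ 10^2 = 100 ≡ 100 (mod 101)
10^4 ≡ 100^2 = 10000 ≡ 1 (mod 101)
10^8 ≡ 1^2 = 1 ≡ 1 (mod 101)
10^16 ≡ 1^2 = 1 ≡ 1 (mod 101)
25 = 16 + 8 + 1 in binary powers of 2.
So 10^25 ≡ 1 · 1 · 10 ≡ 10 (mod 101).
Squaring chain: 10 → 100; reaches −1, so base 10 does not prove 101 composite.

10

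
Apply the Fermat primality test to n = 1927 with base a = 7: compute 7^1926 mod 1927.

7^1 ≡ 7 (mod 1927)
7^2 ≡ 7^2 = 49 ≡ 49 (mod 1927)
7^4 ≡ 49^2 = 2401 ≡ 474 (mod 1927)
7^8 ≡ 474^2 = 224676 ≡ 1144 (mod 1927)
7^16 ≡ 1144^2 = 1308736 ≡ 303 (mod 1927)
7^32 ≡ 303^2 = 91809 ≡ 1240 (mod 1927)
7^64 ≡ 1240^2 = 1537600 ≡ 1781 (mod 1927)
7^128 ≡ 1781^2 = 3171961 ≡ 119 (mod 1927)
7^256 ≡ 119^2 = 14161 ≡ 672 (mod 1927)
7^512 ≡ 672^2 = 451584 ≡ 666 (mod 1927)
7^1024 ≡ 666^2 = 443556 ≡ 346 (mod 1927)
1926 = 1024 + 512 + 256 + 128 + 4 + 2 in binary powers of 2.
So 7^1926 ≡ 346 · 666 · 672 · 119 · 474 · 49 ≡ 758 (mod 1927).
Since 758 ≠ 1, base 7 is a Fermat witness: 1927 is composite.

758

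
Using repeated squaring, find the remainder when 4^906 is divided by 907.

1

4^1 ≡ 4 (mod 907)
4^2 ≡ 4^2 = 16 ≡ 16 (mod 907)
4^4 ≡ 16^2 = 256 ≡ 256 (mod 907)
4^8 ≡ 256^2 = 65536 ≡ 232 (mod 907)
4^16 ≡ 232^2 = 53824 ≡ 311 (mod 907)
4^32 ≡ 311^2 = 96721 ≡ 579 (mod 907)
4^64 ≡ 579^2 = 335241 ≡ 558 (mod 907)
4^128 ≡ 558^2 = 311364 ≡ 263 (mod 907)
4^256 ≡ 263^2 = 69169 ≡ 237 (mod 907)
4^512 ≡ 237^2 = 56169 ≡ 842 (mod 907)
906 = 512 + 256 + 128 + 8 + 2 in binary powers of 2.
So 4^906 ≡ 842 · 237 · 263 · 232 · 16 ≡ 1 (mod 907).
Since the result is 1, base 4 gives no evidence that 907 is composite.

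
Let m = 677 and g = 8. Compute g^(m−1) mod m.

1

8^1 ≡ 8 (mod 677)
8^2 ≡ 8^2 = 64 ≡ 64 (mod 677)
8^4 ≡ 64^2 = 4096 ≡ 34 (mod 677)
8^8 ≡ 34^2 = 1156 ≡ 479 (mod 677)
8^16 ≡ 479^2 = 229441 ≡ 615 (mod 677)
8^32 ≡ 615^2 = 378225 ≡ 459 (mod 677)
8^64 ≡ 459^2 = 210681 ≡ 134 (mod 677)
8^128 ≡ 134^2 = 17956 ≡ 354 (mod 677)
8^256 ≡ 354^2 = 125316 ≡ 71 (mod 677)
8^512 ≡ 71^2 = 5041 ≡ 302 (mod 677)
676 = 512 + 128 + 32 + 4 in binary powers of 2.
So 8^676 ≡ 302 · 354 · 459 · 34 ≡ 1 (mod 677).
Since the result is 1, base 8 gives no evidence that 677 is composite.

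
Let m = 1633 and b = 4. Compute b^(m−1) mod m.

4^1 ≡ 4 (mod 1633)
4^2 ≡ 4^2 = 16 ≡ 16 (mod 1633)
4^4 ≡ 16^2 = 256 ≡ 256 (mod 1633)
4^8 ≡ 256^2 = 65536 ≡ 216 (mod 1633)
4^16 ≡ 216^2 = 46656 ≡ 932 (mod 1633)
4^32 ≡ 932^2 = 868624 ≡ 1501 (mod 1633)
4^64 ≡ 1501^2 = 2253001 ≡ 1094 (mod 1633)
4^128 ≡ 1094^2 = 1196836 ≡ 1480 (mod 1633)
4^256 ≡ 1480^2 = 2190400 ≡ 547 (mod 1633)
4^512 ≡ 547^2 = 299209 ≡ 370 (mod 1633)
4^1024 ≡ 370^2 = 136900 ≡ 1361 (mod 1633)
1632 = 1024 + 512 + 64 + 32 in binary powers of 2.
So 4^1632 ≡ 1361 · 370 · 1094 · 1501 ≡ 1222 (mod 1633).
Since 1222 ≠ 1, base 4 is a Fermat witness: 1633 is composite.

1222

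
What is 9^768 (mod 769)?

1

9^1 ≡ 9 (mod 769)
9^2 ≡ 9^2 = 81 ≡ 81 (mod 769)
9^4 ≡ 81^2 = 6561 ≡ 409 (mod 769)
9^8 ≡ 409^2 = 167281 ≡ 408 (mod 769)
9^16 ≡ 408^2 = 166464 ≡ 360 (mod 769)
9^32 ≡ 360^2 = 129600 ≡ 408 (mod 769)
9^64 ≡ 408^2 = 166464 ≡ 360 (mod 769)
9^128 ≡ 360^2 = 129600 ≡ 408 (mod 769)
9^256 ≡ 408^2 = 166464 ≡ 360 (mod 769)
9^512 ≡ 360^2 = 129600 ≡ 408 (mod 769)
768 = 512 + 256 in binary powers of 2.
So 9^768 ≡ 408 · 360 ≡ 1 (mod 769).
Since the result is 1, base 9 gives no evidence that 769 is composite.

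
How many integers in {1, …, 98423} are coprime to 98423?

Factor: 98423 = 13 · 67 · 113.
φ(98423) = (13−1) · (67−1) · (113−1) = 12 · 66 · 112 = 88704.

88704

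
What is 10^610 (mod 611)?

549

10^1 ≡ 10 (mod 611)
10^2 ≡ 10^2 = 100 ≡ 100 (mod 611)
10^4 ≡ 100^2 = 10000 ≡ 224 (mod 611)
10^8 ≡ 224^2 = 50176 ≡ 74 (mod 611)
10^16 ≡ 74^2 = 5476 ≡ 588 (mod 611)
10^32 ≡ 588^2 = 345744 ≡ 529 (mod 611)
10^64 ≡ 529^2 = 279841 ≡ 3 (mod 611)
10^128 ≡ 3^2 = 9 ≡ 9 (mod 611)
10^256 ≡ 9^2 = 81 ≡ 81 (mod 611)
10^512 ≡ 81^2 = 6561 ≡ 451 (mod 611)
610 = 512 + 64 + 32 + 2 in binary powers of 2.
So 10^610 ≡ 451 · 3 · 529 · 100 ≡ 549 (mod 611).
Since 549 ≠ 1, base 10 is a Fermat witness: 611 is composite.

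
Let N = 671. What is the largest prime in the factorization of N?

671 = 11 · 61
61 is prime.
So 671 = 11 · 61; the largest prime factor is 61.

61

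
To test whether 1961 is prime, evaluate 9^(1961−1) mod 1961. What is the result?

1533

9^1 ≡ 9 (mod 1961)
9^2 ≡ 9^2 = 81 ≡ 81 (mod 1961)
9^4 ≡ 81^2 = 6561 ≡ 678 (mod 1961)
9^8 ≡ 678^2 = 459684 ≡ 810 (mod 1961)
9^16 ≡ 810^2 = 656100 ≡ 1126 (mod 1961)
9^32 ≡ 1126^2 = 1267876 ≡ 1070 (mod 1961)
9^64 ≡ 1070^2 = 1144900 ≡ 1637 (mod 1961)
9^128 ≡ 1637^2 = 2679769 ≡ 1043 (mod 1961)
9^256 ≡ 1043^2 = 1087849 ≡ 1455 (mod 1961)
9^512 ≡ 1455^2 = 2117025 ≡ 1106 (mod 1961)
9^1024 ≡ 1106^2 = 1223236 ≡ 1533 (mod 1961)
1960 = 1024 + 512 + 256 + 128 + 32 + 8 in binary powers of 2.
So 9^1960 ≡ 1533 · 1106 · 1455 · 1043 · 1070 · 810 ≡ 1533 (mod 1961).
Since 1533 ≠ 1, base 9 is a Fermat witness: 1961 is composite.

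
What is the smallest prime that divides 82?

82 is even: 2 divides it.

2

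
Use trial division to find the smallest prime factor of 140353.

19

140353 is odd.
Digit sum 16, not divisible by 3.
Ends in 3: not divisible by 5.
7: 140353 = 7·20050 + 3
11: 140353 = 11·12759 + 4
13: 140353 = 13·10796 + 5
17: 140353 = 17·8256 + 1
19: 140353 = 19·7387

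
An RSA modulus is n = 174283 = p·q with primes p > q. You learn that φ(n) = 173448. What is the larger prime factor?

φ(n) = (p−1)(q−1) = n − (p+q) + 1, so p + q = 174283 − 173448 + 1 = 836.
p and q are the roots of t² − 836t + 174283 = 0.
Discriminant: 836² − 4·174283 = 698896 − 697132 = 1764; √1764 = 42.
q = (836 − 42)/2 = 397, p = (836 + 42)/2 = 439.
Check: 397 · 439 = 174283.

439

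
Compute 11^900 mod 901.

259

11^1 ≡ 11 (mod 901)
11^2 ≡ 11^2 = 121 ≡ 121 (mod 901)
11^4 ≡ 121^2 = 14641 ≡ 225 (mod 901)
11^8 ≡ 225^2 = 50625 ≡ 169 (mod 901)
11^16 ≡ 169^2 = 28561 ≡ 630 (mod 901)
11^32 ≡ 630^2 = 396900 ≡ 460 (mod 901)
11^64 ≡ 460^2 = 211600 ≡ 766 (mod 901)
11^128 ≡ 766^2 = 586756 ≡ 205 (mod 901)
11^256 ≡ 205^2 = 42025 ≡ 579 (mod 901)
11^512 ≡ 579^2 = 335241 ≡ 69 (mod 901)
900 = 512 + 256 + 128 + 4 in binary powers of 2.
So 11^900 ≡ 69 · 579 · 205 · 225 ≡ 259 (mod 901).
Since 259 ≠ 1, base 11 is a Fermat witness: 901 is composite.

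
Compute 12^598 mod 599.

12^1 ≡ 12 (mod 599)
12^2 ≡ 12^2 = 144 ≡ 144 (mod 599)
12^4 ≡ 144^2 = 20736 ≡ 370 (mod 599)
12^8 ≡ 370^2 = 136900 ≡ 328 (mod 599)
12^16 ≡ 328^2 = 107584 ≡ 363 (mod 599)
12^32 ≡ 363^2 = 131769 ≡ 588 (mod 599)
12^64 ≡ 588^2 = 345744 ≡ 121 (mod 599)
12^128 ≡ 121^2 = 14641 ≡ 265 (mod 599)
12^256 ≡ 265^2 = 70225 ≡ 142 (mod 599)
12^512 ≡ 142^2 = 20164 ≡ 397 (mod 599)
598 = 512 + 64 + 16 + 4 + 2 in binary powers of 2.
So 12^598 ≡ 397 · 121 · 363 · 370 · 144 ≡ 1 (mod 599).
Since the result is 1, base 12 gives no evidence that 599 is composite.

1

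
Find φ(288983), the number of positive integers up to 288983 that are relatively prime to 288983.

267520

Factor: 288983 = 17 · 89 · 191.
φ(288983) = (17−1) · (89−1) · (191−1) = 16 · 88 · 190 = 267520.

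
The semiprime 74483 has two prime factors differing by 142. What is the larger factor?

353

Since p = q + 142, we have 74483 = q(q + 142), so q² + 142q − 74483 = 0.
Discriminant: 142² + 4·74483 = 20164 + 297932 = 318096; √318096 = 564.
q = (−142 + 564)/2 = 211, and p = q + 142 = 353.
Check: 211 · 353 = 74483.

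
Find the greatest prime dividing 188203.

188203 = 53 · 3551
3551 = 53 · 67
67 is prime.
So 188203 = 53^2 · 67; the largest prime factor is 67.

67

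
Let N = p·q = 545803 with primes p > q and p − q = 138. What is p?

811

Since p = q + 138, we have 545803 = q(q + 138), so q² + 138q − 545803 = 0.
Discriminant: 138² + 4·545803 = 19044 + 2183212 = 2202256; √2202256 = 1484.
q = (−138 + 1484)/2 = 673, and p = q + 138 = 811.
Check: 673 · 811 = 545803.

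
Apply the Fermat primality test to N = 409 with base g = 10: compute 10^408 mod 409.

1

10^1 ≡ 10 (mod 409)
10^2 ≡ 10^2 = 100 ≡ 100 (mod 409)
10^4 ≡ 100^2 = 10000 ≡ 184 (mod 409)
10^8 ≡ 184^2 = 33856 ≡ 318 (mod 409)
10^16 ≡ 318^2 = 101124 ≡ 101 (mod 409)
10^32 ≡ 101^2 = 10201 ≡ 385 (mod 409)
10^64 ≡ 385^2 = 148225 ≡ 167 (mod 409)
10^128 ≡ 167^2 = 27889 ≡ 77 (mod 409)
10^256 ≡ 77^2 = 5929 ≡ 203 (mod 409)
408 = 256 + 128 + 16 + 8 in binary powers of 2.
So 10^408 ≡ 203 · 77 · 101 · 318 ≡ 1 (mod 409).
Since the result is 1, base 10 gives no evidence that 409 is composite.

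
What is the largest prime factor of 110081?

67

110081 = 31 · 3551
3551 = 53 · 67
67 is prime.
So 110081 = 31 · 53 · 67; the largest prime factor is 67.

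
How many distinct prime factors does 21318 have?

5

21318 = 2 · 10659
10659 = 3 · 3553
3553 = 11 · 323
323 = 17 · 19
21318 = 2 · 3 · 11 · 17 · 19, which has 5 distinct prime factors.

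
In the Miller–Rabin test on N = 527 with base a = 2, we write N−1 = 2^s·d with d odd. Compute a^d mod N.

349

527 − 1 = 526 = 2^1 · 263, so d = 263.
2^1 ≡ 2 (mod 527)
2^2 ≡ 2^2 = 4 ≡ 4 (mod 527)
2^4 ≡ 4^2 = 16 ≡ 16 (mod 527)
2^8 ≡ 16^2 = 256 ≡ 256 (mod 527)
2^16 ≡ 256^2 = 65536 ≡ 188 (mod 527)
2^32 ≡ 188^2 = 35344 ≡ 35 (mod 527)
2^64 ≡ 35^2 = 1225 ≡ 171 (mod 527)
2^128 ≡ 171^2 = 29241 ≡ 256 (mod 527)
2^256 ≡ 256^2 = 65536 ≡ 188 (mod 527)
263 = 256 + 4 + 2 + 1 in binary powers of 2.
So 2^263 ≡ 188 · 16 · 4 · 2 ≡ 349 (mod 527).
Squaring chain: 349; never reaches −1, so base 2 is a Miller–Rabin witness that 527 is composite.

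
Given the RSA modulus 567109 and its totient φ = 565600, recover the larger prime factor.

809

φ(n) = (p−1)(q−1) = n − (p+q) + 1, so p + q = 567109 − 565600 + 1 = 1510.
p and q are the roots of t² − 1510t + 567109 = 0.
Discriminant: 1510² − 4·567109 = 2280100 − 2268436 = 11664; √11664 = 108.
q = (1510 − 108)/2 = 701, p = (1510 + 108)/2 = 809.
Check: 701 · 809 = 567109.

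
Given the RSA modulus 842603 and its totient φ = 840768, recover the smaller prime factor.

φ(n) = (p−1)(q−1) = n − (p+q) + 1, so p + q = 842603 − 840768 + 1 = 1836.
p and q are the roots of t² − 1836t + 842603 = 0.
Discriminant: 1836² − 4·842603 = 3370896 − 3370412 = 484; √484 = 22.
q = (1836 − 22)/2 = 907, p = (1836 + 22)/2 = 929.
Check: 907 · 929 = 842603.

907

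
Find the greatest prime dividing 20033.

67

20033 = 13 · 1541
1541 = 23 · 67
67 is prime.
So 20033 = 13 · 23 · 67; the largest prime factor is 67.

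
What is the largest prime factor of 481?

481 = 13 · 37
37 is prime.
So 481 = 13 · 37; the largest prime factor is 37.

37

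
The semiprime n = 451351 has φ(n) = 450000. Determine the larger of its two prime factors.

φ(n) = (p−1)(q−1) = n − (p+q) + 1, so p + q = 451351 − 450000 + 1 = 1352.
p and q are the roots of t² − 1352t + 451351 = 0.
Discriminant: 1352² − 4·451351 = 1827904 − 1805404 = 22500; √22500 = 150.
q = (1352 − 150)/2 = 601, p = (1352 + 150)/2 = 751.
Check: 601 · 751 = 451351.

751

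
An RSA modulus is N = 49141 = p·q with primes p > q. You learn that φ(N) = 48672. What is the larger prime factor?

φ(n) = (p−1)(q−1) = n − (p+q) + 1, so p + q = 49141 − 48672 + 1 = 470.
p and q are the roots of t² − 470t + 49141 = 0.
Discriminant: 470² − 4·49141 = 220900 − 196564 = 24336; √24336 = 156.
q = (470 − 156)/2 = 157, p = (470 + 156)/2 = 313.
Check: 157 · 313 = 49141.

313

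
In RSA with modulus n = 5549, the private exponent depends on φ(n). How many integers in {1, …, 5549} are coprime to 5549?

5340

Factor: 5549 = 31 · 179.
φ(5549) = (31−1) · (179−1) = 30 · 178 = 5340.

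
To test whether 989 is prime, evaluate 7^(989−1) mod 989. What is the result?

767

7^1 ≡ 7 (mod 989)
7^2 ≡ 7^2 = 49 ≡ 49 (mod 989)
7^4 ≡ 49^2 = 2401 ≡ 423 (mod 989)
7^8 ≡ 423^2 = 178929 ≡ 909 (mod 989)
7^16 ≡ 909^2 = 826281 ≡ 466 (mod 989)
7^32 ≡ 466^2 = 217156 ≡ 565 (mod 989)
7^64 ≡ 565^2 = 319225 ≡ 767 (mod 989)
7^128 ≡ 767^2 = 588289 ≡ 823 (mod 989)
7^256 ≡ 823^2 = 677329 ≡ 853 (mod 989)
7^512 ≡ 853^2 = 727609 ≡ 694 (mod 989)
988 = 512 + 256 + 128 + 64 + 16 + 8 + 4 in binary powers of 2.
So 7^988 ≡ 694 · 853 · 823 · 767 · 466 · 909 · 423 ≡ 767 (mod 989).
Since 767 ≠ 1, base 7 is a Fermat witness: 989 is composite.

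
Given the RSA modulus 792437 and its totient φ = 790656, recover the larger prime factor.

929

φ(n) = (p−1)(q−1) = n − (p+q) + 1, so p + q = 792437 − 790656 + 1 = 1782.
p and q are the roots of t² − 1782t + 792437 = 0.
Discriminant: 1782² − 4·792437 = 3175524 − 3169748 = 5776; √5776 = 76.
q = (1782 − 76)/2 = 853, p = (1782 + 76)/2 = 929.
Check: 853 · 929 = 792437.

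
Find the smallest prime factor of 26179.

47

26179 is odd.
Digit sum 25, not divisible by 3.
Ends in 9: not divisible by 5.
7: 26179 = 7·3739 + 6
11: 26179 = 11·2379 + 10
13: 26179 = 13·2013 + 10
17: 26179 = 17·1539 + 16
19: 26179 = 19·1377 + 16
23: 26179 = 23·1138 + 5
29: 26179 = 29·902 + 21
31: 26179 = 31·844 + 15
37: 26179 = 37·707 + 20
41: 26179 = 41·638 + 21
43: 26179 = 43·608 + 35
47: 26179 = 47·557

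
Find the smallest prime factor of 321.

321 is odd.
Digit sum 6, divisible by 3.

3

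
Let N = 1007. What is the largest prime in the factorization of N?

53

1007 = 19 · 53
53 is prime.
So 1007 = 19 · 53; the largest prime factor is 53.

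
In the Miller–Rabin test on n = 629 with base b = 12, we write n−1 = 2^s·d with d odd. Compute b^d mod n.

201

629 − 1 = 628 = 2^2 · 157, so d = 157.
12^1 ≡ 12 (mod 629)
12^2 ≡ 12^2 = 144 ≡ 144 (mod 629)
12^4 ≡ 144^2 = 20736 ≡ 608 (mod 629)
12^8 ≡ 608^2 = 369664 ≡ 441 (mod 629)
12^16 ≡ 441^2 = 194481 ≡ 120 (mod 629)
12^32 ≡ 120^2 = 14400 ≡ 562 (mod 629)
12^64 ≡ 562^2 = 315844 ≡ 86 (mod 629)
12^128 ≡ 86^2 = 7396 ≡ 477 (mod 629)
157 = 128 + 16 + 8 + 4 + 1 in binary powers of 2.
So 12^157 ≡ 477 · 120 · 441 · 608 · 12 ≡ 201 (mod 629).
Squaring chain: 201 → 145; never reaches −1, so base 12 is a Miller–Rabin witness that 629 is composite.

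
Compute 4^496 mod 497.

333

4^1 ≡ 4 (mod 497)
4^2 ≡ 4^2 = 16 ≡ 16 (mod 497)
4^4 ≡ 16^2 = 256 ≡ 256 (mod 497)
4^8 ≡ 256^2 = 65536 ≡ 429 (mod 497)
4^16 ≡ 429^2 = 184041 ≡ 151 (mod 497)
4^32 ≡ 151^2 = 22801 ≡ 436 (mod 497)
4^64 ≡ 436^2 = 190096 ≡ 242 (mod 497)
4^128 ≡ 242^2 = 58564 ≡ 415 (mod 497)
4^256 ≡ 415^2 = 172225 ≡ 263 (mod 497)
496 = 256 + 128 + 64 + 32 + 16 in binary powers of 2.
So 4^496 ≡ 263 · 415 · 242 · 436 · 151 ≡ 333 (mod 497).
Since 333 ≠ 1, base 4 is a Fermat witness: 497 is composite.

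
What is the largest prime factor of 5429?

89

5429 = 61 · 89
89 is prime.
So 5429 = 61 · 89; the largest prime factor is 89.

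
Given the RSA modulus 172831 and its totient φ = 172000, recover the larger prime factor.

431

φ(n) = (p−1)(q−1) = n − (p+q) + 1, so p + q = 172831 − 172000 + 1 = 832.
p and q are the roots of t² − 832t + 172831 = 0.
Discriminant: 832² − 4·172831 = 692224 − 691324 = 900; √900 = 30.
q = (832 − 30)/2 = 401, p = (832 + 30)/2 = 431.
Check: 401 · 431 = 172831.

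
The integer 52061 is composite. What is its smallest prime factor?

79

52061 is odd.
Digit sum 14, not divisible by 3.
Ends in 1: not divisible by 5.
7: 52061 = 7·7437 + 2
11: 52061 = 11·4732 + 9
13: 52061 = 13·4004 + 9
17: 52061 = 17·3062 + 7
19: 52061 = 19·2740 + 1
23: 52061 = 23·2263 + 12
29: 52061 = 29·1795 + 6
31: 52061 = 31·1679 + 12
37: 52061 = 37·1407 + 2
41: 52061 = 41·1269 + 32
43: 52061 = 43·1210 + 31
47: 52061 = 47·1107 + 32
53: 52061 = 53·982 + 15
59: 52061 = 59·882 + 23
61: 52061 = 61·853 + 28
67: 52061 = 67·777 + 2
71: 52061 = 71·733 + 18
73: 52061 = 73·713 + 12
79: 52061 = 79·659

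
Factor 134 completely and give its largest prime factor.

67

134 = 2 · 67
67 is prime.
So 134 = 2 · 67; the largest prime factor is 67.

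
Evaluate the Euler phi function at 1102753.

1069200

Factor: 1102753 = 67 · 109 · 151.
φ(1102753) = (67−1) · (109−1) · (151−1) = 66 · 108 · 150 = 1069200.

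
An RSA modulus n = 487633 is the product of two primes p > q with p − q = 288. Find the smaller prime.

569

Since p = q + 288, we have 487633 = q(q + 288), so q² + 288q − 487633 = 0.
Discriminant: 288² + 4·487633 = 82944 + 1950532 = 2033476; √2033476 = 1426.
q = (−288 + 1426)/2 = 569, and p = q + 288 = 857.
Check: 569 · 857 = 487633.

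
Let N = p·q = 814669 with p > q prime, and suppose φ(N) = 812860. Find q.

839

φ(n) = (p−1)(q−1) = n − (p+q) + 1, so p + q = 814669 − 812860 + 1 = 1810.
p and q are the roots of t² − 1810t + 814669 = 0.
Discriminant: 1810² − 4·814669 = 3276100 − 3258676 = 17424; √17424 = 132.
q = (1810 − 132)/2 = 839, p = (1810 + 132)/2 = 971.
Check: 839 · 971 = 814669.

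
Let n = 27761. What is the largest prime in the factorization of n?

71

27761 = 17 · 1633
1633 = 23 · 71
71 is prime.
So 27761 = 17 · 23 · 71; the largest prime factor is 71.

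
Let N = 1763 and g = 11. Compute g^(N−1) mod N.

1392

11^1 ≡ 11 (mod 1763)
11^2 ≡ 11^2 = 121 ≡ 121 (mod 1763)
11^4 ≡ 121^2 = 14641 ≡ 537 (mod 1763)
11^8 ≡ 537^2 = 288369 ≡ 1000 (mod 1763)
11^16 ≡ 1000^2 = 1000000 ≡ 379 (mod 1763)
11^32 ≡ 379^2 = 143641 ≡ 838 (mod 1763)
11^64 ≡ 838^2 = 702244 ≡ 570 (mod 1763)
11^128 ≡ 570^2 = 324900 ≡ 508 (mod 1763)
11^256 ≡ 508^2 = 258064 ≡ 666 (mod 1763)
11^512 ≡ 666^2 = 443556 ≡ 1043 (mod 1763)
11^1024 ≡ 1043^2 = 1087849 ≡ 78 (mod 1763)
1762 = 1024 + 512 + 128 + 64 + 32 + 2 in binary powers of 2.
So 11^1762 ≡ 78 · 1043 · 508 · 570 · 838 · 121 ≡ 1392 (mod 1763).
Since 1392 ≠ 1, base 11 is a Fermat witness: 1763 is composite.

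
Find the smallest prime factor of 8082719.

97

8082719 is odd.
Digit sum 35, not divisible by 3.
Ends in 9: not divisible by 5.
7: 8082719 = 7·1154674 + 1
11: 8082719 = 11·734792 + 7
13: 8082719 = 13·621747 + 8
17: 8082719 = 17·475454 + 1
19: 8082719 = 19·425406 + 5
23: 8082719 = 23·351422 + 13
29: 8082719 = 29·278714 + 13
31: 8082719 = 31·260732 + 27
37: 8082719 = 37·218451 + 32
41: 8082719 = 41·197139 + 20
43: 8082719 = 43·187970 + 9
47: 8082719 = 47·171972 + 35
53: 8082719 = 53·152504 + 7
59: 8082719 = 59·136995 + 14
61: 8082719 = 61·132503 + 36
67: 8082719 = 67·120637 + 40
71: 8082719 = 71·113841 + 8
73: 8082719 = 73·110722 + 13
79: 8082719 = 79·102312 + 71
83: 8082719 = 83·97382 + 13
89: 8082719 = 89·90817 + 6
97: 8082719 = 97·83327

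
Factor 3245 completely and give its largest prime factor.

3245 = 5 · 649
649 = 11 · 59
59 is prime.
So 3245 = 5 · 11 · 59; the largest prime factor is 59.

59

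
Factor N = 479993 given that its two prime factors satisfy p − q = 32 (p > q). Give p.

Since p = q + 32, we have 479993 = q(q + 32), so q² + 32q − 479993 = 0.
Discriminant: 32² + 4·479993 = 1024 + 1919972 = 1920996; √1920996 = 1386.
q = (−32 + 1386)/2 = 677, and p = q + 32 = 709.
Check: 677 · 709 = 479993.

709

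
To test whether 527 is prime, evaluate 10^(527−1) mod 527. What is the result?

382

10^1 ≡ 10 (mod 527)
10^2 ≡ 10^2 = 100 ≡ 100 (mod 527)
10^4 ≡ 100^2 = 10000 ≡ 514 (mod 527)
10^8 ≡ 514^2 = 264196 ≡ 169 (mod 527)
10^16 ≡ 169^2 = 28561 ≡ 103 (mod 527)
10^32 ≡ 103^2 = 10609 ≡ 69 (mod 527)
10^64 ≡ 69^2 = 4761 ≡ 18 (mod 527)
10^128 ≡ 18^2 = 324 ≡ 324 (mod 527)
10^256 ≡ 324^2 = 104976 ≡ 103 (mod 527)
10^512 ≡ 103^2 = 10609 ≡ 69 (mod 527)
526 = 512 + 8 + 4 + 2 in binary powers of 2.
So 10^526 ≡ 69 · 169 · 514 · 100 ≡ 382 (mod 527).
Since 382 ≠ 1, base 10 is a Fermat witness: 527 is composite.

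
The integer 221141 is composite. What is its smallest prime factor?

19

221141 is odd.
Digit sum 11, not divisible by 3.
Ends in 1: not divisible by 5.
7: 221141 = 7·31591 + 4
11: 221141 = 11·20103 + 8
13: 221141 = 13·17010 + 11
17: 221141 = 17·13008 + 5
19: 221141 = 19·11639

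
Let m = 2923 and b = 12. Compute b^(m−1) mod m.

2378

12^1 ≡ 12 (mod 2923)
12^2 ≡ 12^2 = 144 ≡ 144 (mod 2923)
12^4 ≡ 144^2 = 20736 ≡ 275 (mod 2923)
12^8 ≡ 275^2 = 75625 ≡ 2550 (mod 2923)
12^16 ≡ 2550^2 = 6502500 ≡ 1748 (mod 2923)
12^32 ≡ 1748^2 = 3055504 ≡ 969 (mod 2923)
12^64 ≡ 969^2 = 938961 ≡ 678 (mod 2923)
12^128 ≡ 678^2 = 459684 ≡ 773 (mod 2923)
12^256 ≡ 773^2 = 597529 ≡ 1237 (mod 2923)
12^512 ≡ 1237^2 = 1530169 ≡ 1440 (mod 2923)
12^1024 ≡ 1440^2 = 2073600 ≡ 1193 (mod 2923)
12^2048 ≡ 1193^2 = 1423249 ≡ 2671 (mod 2923)
2922 = 2048 + 512 + 256 + 64 + 32 + 8 + 2 in binary powers of 2.
So 12^2922 ≡ 2671 · 1440 · 1237 · 678 · 969 · 2550 · 144 ≡ 2378 (mod 2923).
Since 2378 ≠ 1, base 12 is a Fermat witness: 2923 is composite.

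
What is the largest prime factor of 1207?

1207 = 17 · 71
71 is prime.
So 1207 = 17 · 71; the largest prime factor is 71.

71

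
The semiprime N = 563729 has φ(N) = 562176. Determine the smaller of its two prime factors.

φ(n) = (p−1)(q−1) = n − (p+q) + 1, so p + q = 563729 − 562176 + 1 = 1554.
p and q are the roots of t² − 1554t + 563729 = 0.
Discriminant: 1554² − 4·563729 = 2414916 − 2254916 = 160000; √160000 = 400.
q = (1554 − 400)/2 = 577, p = (1554 + 400)/2 = 977.
Check: 577 · 977 = 563729.

577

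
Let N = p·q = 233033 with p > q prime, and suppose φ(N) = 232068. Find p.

φ(n) = (p−1)(q−1) = n − (p+q) + 1, so p + q = 233033 − 232068 + 1 = 966.
p and q are the roots of t² − 966t + 233033 = 0.
Discriminant: 966² − 4·233033 = 933156 − 932132 = 1024; √1024 = 32.
q = (966 − 32)/2 = 467, p = (966 + 32)/2 = 499.
Check: 467 · 499 = 233033.

499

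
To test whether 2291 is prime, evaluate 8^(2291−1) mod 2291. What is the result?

2039

8^1 ≡ 8 (mod 2291)
8^2 ≡ 8^2 = 64 ≡ 64 (mod 2291)
8^4 ≡ 64^2 = 4096 ≡ 1805 (mod 2291)
8^8 ≡ 1805^2 = 3258025 ≡ 223 (mod 2291)
8^16 ≡ 223^2 = 49729 ≡ 1618 (mod 2291)
8^32 ≡ 1618^2 = 2617924 ≡ 1602 (mod 2291)
8^64 ≡ 1602^2 = 2566404 ≡ 484 (mod 2291)
8^128 ≡ 484^2 = 234256 ≡ 574 (mod 2291)
8^256 ≡ 574^2 = 329476 ≡ 1863 (mod 2291)
8^512 ≡ 1863^2 = 3470769 ≡ 2195 (mod 2291)
8^1024 ≡ 2195^2 = 4818025 ≡ 52 (mod 2291)
8^2048 ≡ 52^2 = 2704 ≡ 413 (mod 2291)
2290 = 2048 + 128 + 64 + 32 + 16 + 2 in binary powers of 2.
So 8^2290 ≡ 413 · 574 · 484 · 1602 · 1618 · 64 ≡ 2039 (mod 2291).
Since 2039 ≠ 1, base 8 is a Fermat witness: 2291 is composite.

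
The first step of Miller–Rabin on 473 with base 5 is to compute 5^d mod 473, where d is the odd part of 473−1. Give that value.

372

473 − 1 = 472 = 2^3 · 59, so d = 59.
5^1 ≡ 5 (mod 473)
5^2 ≡ 5^2 = 25 ≡ 25 (mod 473)
5^4 ≡ 25^2 = 625 ≡ 152 (mod 473)
5^8 ≡ 152^2 = 23104 ≡ 400 (mod 473)
5^16 ≡ 400^2 = 160000 ≡ 126 (mod 473)
5^32 ≡ 126^2 = 15876 ≡ 267 (mod 473)
59 = 32 + 16 + 8 + 2 + 1 in binary powers of 2.
So 5^59 ≡ 267 · 126 · 400 · 25 · 5 ≡ 372 (mod 473).
Squaring chain: 372 → 268 → 401; never reaches −1, so base 5 is a Miller–Rabin witness that 473 is composite.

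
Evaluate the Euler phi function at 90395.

Factor: 90395 = 5 · 101 · 179.
φ(90395) = (5−1) · (101−1) · (179−1) = 4 · 100 · 178 = 71200.

71200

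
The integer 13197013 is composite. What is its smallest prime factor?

13197013 is odd.
Digit sum 25, not divisible by 3.
Ends in 3: not divisible by 5.
7: 13197013 = 7·1885287 + 4
11: 13197013 = 11·1199728 + 5
13: 13197013 = 13·1015154 + 11
17: 13197013 = 17·776294 + 15
19: 13197013 = 19·694579 + 12
23: 13197013 = 23·573783 + 4
29: 13197013 = 29·455069 + 12
31: 13197013 = 31·425710 + 3
37: 13197013 = 37·356676 + 1
41: 13197013 = 41·321878 + 15
43: 13197013 = 43·306907 + 12
47: 13197013 = 47·280787 + 24
53: 13197013 = 53·249000 + 13
59: 13197013 = 59·223678 + 11
61: 13197013 = 61·216344 + 29
67: 13197013 = 67·196970 + 23
71: 13197013 = 71·185873 + 30
73: 13197013 = 73·180781

73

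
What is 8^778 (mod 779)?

8^1 ≡ 8 (mod 779)
8^2 ≡ 8^2 = 64 ≡ 64 (mod 779)
8^4 ≡ 64^2 = 4096 ≡ 201 (mod 779)
8^8 ≡ 201^2 = 40401 ≡ 672 (mod 779)
8^16 ≡ 672^2 = 451584 ≡ 543 (mod 779)
8^32 ≡ 543^2 = 294849 ≡ 387 (mod 779)
8^64 ≡ 387^2 = 149769 ≡ 201 (mod 779)
8^128 ≡ 201^2 = 40401 ≡ 672 (mod 779)
8^256 ≡ 672^2 = 451584 ≡ 543 (mod 779)
8^512 ≡ 543^2 = 294849 ≡ 387 (mod 779)
778 = 512 + 256 + 8 + 2 in binary powers of 2.
So 8^778 ≡ 387 · 543 · 672 · 64 ≡ 353 (mod 779).
Since 353 ≠ 1, base 8 is a Fermat witness: 779 is composite.

353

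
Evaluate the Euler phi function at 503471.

Factor: 503471 = 31 · 109 · 149.
φ(503471) = (31−1) · (109−1) · (149−1) = 30 · 108 · 148 = 479520.

479520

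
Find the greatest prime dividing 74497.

74497 = 23 · 3239
3239 = 41 · 79
79 is prime.
So 74497 = 23 · 41 · 79; the largest prime factor is 79.

79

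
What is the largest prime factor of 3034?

41

3034 = 2 · 1517
1517 = 37 · 41
41 is prime.
So 3034 = 2 · 37 · 41; the largest prime factor is 41.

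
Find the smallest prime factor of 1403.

23

1403 is odd.
Digit sum 8, not divisible by 3.
Ends in 3: not divisible by 5.
7: 1403 = 7·200 + 3
11: 1403 = 11·127 + 6
13: 1403 = 13·107 + 12
17: 1403 = 17·82 + 9
19: 1403 = 19·73 + 16
23: 1403 = 23·61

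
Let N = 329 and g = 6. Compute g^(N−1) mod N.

267

6^1 ≡ 6 (mod 329)
6^2 ≡ 6^2 = 36 ≡ 36 (mod 329)
6^4 ≡ 36^2 = 1296 ≡ 309 (mod 329)
6^8 ≡ 309^2 = 95481 ≡ 71 (mod 329)
6^16 ≡ 71^2 = 5041 ≡ 106 (mod 329)
6^32 ≡ 106^2 = 11236 ≡ 50 (mod 329)
6^64 ≡ 50^2 = 2500 ≡ 197 (mod 329)
6^128 ≡ 197^2 = 38809 ≡ 316 (mod 329)
6^256 ≡ 316^2 = 99856 ≡ 169 (mod 329)
328 = 256 + 64 + 8 in binary powers of 2.
So 6^328 ≡ 169 · 197 · 71 ≡ 267 (mod 329).
Since 267 ≠ 1, base 6 is a Fermat witness: 329 is composite.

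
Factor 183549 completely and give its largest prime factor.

183549 = 3 · 61183
61183 = 17 · 3599
3599 = 59 · 61
61 is prime.
So 183549 = 3 · 17 · 59 · 61; the largest prime factor is 61.

61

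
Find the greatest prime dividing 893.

47

893 = 19 · 47
47 is prime.
So 893 = 19 · 47; the largest prime factor is 47.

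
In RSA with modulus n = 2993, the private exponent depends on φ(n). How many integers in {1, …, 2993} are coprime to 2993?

Factor: 2993 = 41 · 73.
φ(2993) = (41−1) · (73−1) = 40 · 72 = 2880.

2880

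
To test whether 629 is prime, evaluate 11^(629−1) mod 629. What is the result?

174

11^1 ≡ 11 (mod 629)
11^2 ≡ 11^2 = 121 ≡ 121 (mod 629)
11^4 ≡ 121^2 = 14641 ≡ 174 (mod 629)
11^8 ≡ 174^2 = 30276 ≡ 84 (mod 629)
11^16 ≡ 84^2 = 7056 ≡ 137 (mod 629)
11^32 ≡ 137^2 = 18769 ≡ 528 (mod 629)
11^64 ≡ 528^2 = 278784 ≡ 137 (mod 629)
11^128 ≡ 137^2 = 18769 ≡ 528 (mod 629)
11^256 ≡ 528^2 = 278784 ≡ 137 (mod 629)
11^512 ≡ 137^2 = 18769 ≡ 528 (mod 629)
628 = 512 + 64 + 32 + 16 + 4 in binary powers of 2.
So 11^628 ≡ 528 · 137 · 528 · 137 · 174 ≡ 174 (mod 629).
Since 174 ≠ 1, base 11 is a Fermat witness: 629 is composite.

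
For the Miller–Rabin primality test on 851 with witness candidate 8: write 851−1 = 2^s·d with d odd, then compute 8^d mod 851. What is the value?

851 − 1 = 850 = 2^1 · 425, so d = 425.
8^1 ≡ 8 (mod 851)
8^2 ≡ 8^2 = 64 ≡ 64 (mod 851)
8^4 ≡ 64^2 = 4096 ≡ 692 (mod 851)
8^8 ≡ 692^2 = 478864 ≡ 602 (mod 851)
8^16 ≡ 602^2 = 362404 ≡ 729 (mod 851)
8^32 ≡ 729^2 = 531441 ≡ 417 (mod 851)
8^64 ≡ 417^2 = 173889 ≡ 285 (mod 851)
8^128 ≡ 285^2 = 81225 ≡ 380 (mod 851)
8^256 ≡ 380^2 = 144400 ≡ 581 (mod 851)
425 = 256 + 128 + 32 + 8 + 1 in binary powers of 2.
So 8^425 ≡ 581 · 380 · 417 · 602 · 8 ≡ 541 (mod 851).
Squaring chain: 541; never reaches −1, so base 8 is a Miller–Rabin witness that 851 is composite.

541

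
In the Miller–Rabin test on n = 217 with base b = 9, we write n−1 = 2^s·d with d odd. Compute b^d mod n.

217 − 1 = 216 = 2^3 · 27, so d = 27.
9^1 ≡ 9 (mod 217)
9^2 ≡ 9^2 = 81 ≡ 81 (mod 217)
9^4 ≡ 81^2 = 6561 ≡ 51 (mod 217)
9^8 ≡ 51^2 = 2601 ≡ 214 (mod 217)
9^16 ≡ 214^2 = 45796 ≡ 9 (mod 217)
27 = 16 + 8 + 2 + 1 in binary powers of 2.
So 9^27 ≡ 9 · 214 · 81 · 9 ≡ 64 (mod 217).
Squaring chain: 64 → 190 → 78; never reaches −1, so base 9 is a Miller–Rabin witness that 217 is composite.

64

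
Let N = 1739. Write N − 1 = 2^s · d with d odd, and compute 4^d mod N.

1283

1739 − 1 = 1738 = 2^1 · 869, so d = 869.
4^1 ≡ 4 (mod 1739)
4^2 ≡ 4^2 = 16 ≡ 16 (mod 1739)
4^4 ≡ 16^2 = 256 ≡ 256 (mod 1739)
4^8 ≡ 256^2 = 65536 ≡ 1193 (mod 1739)
4^16 ≡ 1193^2 = 1423249 ≡ 747 (mod 1739)
4^32 ≡ 747^2 = 558009 ≡ 1529 (mod 1739)
4^64 ≡ 1529^2 = 2337841 ≡ 625 (mod 1739)
4^128 ≡ 625^2 = 390625 ≡ 1089 (mod 1739)
4^256 ≡ 1089^2 = 1185921 ≡ 1662 (mod 1739)
4^512 ≡ 1662^2 = 2762244 ≡ 712 (mod 1739)
869 = 512 + 256 + 64 + 32 + 4 + 1 in binary powers of 2.
So 4^869 ≡ 712 · 1662 · 625 · 1529 · 256 · 4 ≡ 1283 (mod 1739).
Squaring chain: 1283; never reaches −1, so base 4 is a Miller–Rabin witness that 1739 is composite.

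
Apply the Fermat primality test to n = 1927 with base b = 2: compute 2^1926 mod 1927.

1540

2^1 ≡ 2 (mod 1927)
2^2 ≡ 2^2 = 4 ≡ 4 (mod 1927)
2^4 ≡ 4^2 = 16 ≡ 16 (mod 1927)
2^8 ≡ 16^2 = 256 ≡ 256 (mod 1927)
2^16 ≡ 256^2 = 65536 ≡ 18 (mod 1927)
2^32 ≡ 18^2 = 324 ≡ 324 (mod 1927)
2^64 ≡ 324^2 = 104976 ≡ 918 (mod 1927)
2^128 ≡ 918^2 = 842724 ≡ 625 (mod 1927)
2^256 ≡ 625^2 = 390625 ≡ 1371 (mod 1927)
2^512 ≡ 1371^2 = 1879641 ≡ 816 (mod 1927)
2^1024 ≡ 816^2 = 665856 ≡ 1041 (mod 1927)
1926 = 1024 + 512 + 256 + 128 + 4 + 2 in binary powers of 2.
So 2^1926 ≡ 1041 · 816 · 1371 · 625 · 16 · 4 ≡ 1540 (mod 1927).
Since 1540 ≠ 1, base 2 is a Fermat witness: 1927 is composite.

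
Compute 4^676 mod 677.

4^1 ≡ 4 (mod 677)
4^2 ≡ 4^2 = 16 ≡ 16 (mod 677)
4^4 ≡ 16^2 = 256 ≡ 256 (mod 677)
4^8 ≡ 256^2 = 65536 ≡ 544 (mod 677)
4^16 ≡ 544^2 = 295936 ≡ 87 (mod 677)
4^32 ≡ 87^2 = 7569 ≡ 122 (mod 677)
4^64 ≡ 122^2 = 14884 ≡ 667 (mod 677)
4^128 ≡ 667^2 = 444889 ≡ 100 (mod 677)
4^256 ≡ 100^2 = 10000 ≡ 522 (mod 677)
4^512 ≡ 522^2 = 272484 ≡ 330 (mod 677)
676 = 512 + 128 + 32 + 4 in binary powers of 2.
So 4^676 ≡ 330 · 100 · 122 · 256 ≡ 1 (mod 677).
Since the result is 1, base 4 gives no evidence that 677 is composite.

1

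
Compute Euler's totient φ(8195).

Factor: 8195 = 5 · 11 · 149.
φ(8195) = (5−1) · (11−1) · (149−1) = 4 · 10 · 148 = 5920.

5920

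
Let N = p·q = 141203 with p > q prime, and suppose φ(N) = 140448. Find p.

419

φ(n) = (p−1)(q−1) = n − (p+q) + 1, so p + q = 141203 − 140448 + 1 = 756.
p and q are the roots of t² − 756t + 141203 = 0.
Discriminant: 756² − 4·141203 = 571536 − 564812 = 6724; √6724 = 82.
q = (756 − 82)/2 = 337, p = (756 + 82)/2 = 419.
Check: 337 · 419 = 141203.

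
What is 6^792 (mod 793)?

6^1 ≡ 6 (mod 793)
6^2 ≡ 6^2 = 36 ≡ 36 (mod 793)
6^4 ≡ 36^2 = 1296 ≡ 503 (mod 793)
6^8 ≡ 503^2 = 253009 ≡ 42 (mod 793)
6^16 ≡ 42^2 = 1764 ≡ 178 (mod 793)
6^32 ≡ 178^2 = 31684 ≡ 757 (mod 793)
6^64 ≡ 757^2 = 573049 ≡ 503 (mod 793)
6^128 ≡ 503^2 = 253009 ≡ 42 (mod 793)
6^256 ≡ 42^2 = 1764 ≡ 178 (mod 793)
6^512 ≡ 178^2 = 31684 ≡ 757 (mod 793)
792 = 512 + 256 + 16 + 8 in binary powers of 2.
So 6^792 ≡ 757 · 178 · 178 · 42 ≡ 508 (mod 793).
Since 508 ≠ 1, base 6 is a Fermat witness: 793 is composite.

508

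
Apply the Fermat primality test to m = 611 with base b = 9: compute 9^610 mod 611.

9^1 ≡ 9 (mod 611)
9^2 ≡ 9^2 = 81 ≡ 81 (mod 611)
9^4 ≡ 81^2 = 6561 ≡ 451 (mod 611)
9^8 ≡ 451^2 = 203401 ≡ 549 (mod 611)
9^16 ≡ 549^2 = 301401 ≡ 178 (mod 611)
9^32 ≡ 178^2 = 31684 ≡ 523 (mod 611)
9^64 ≡ 523^2 = 273529 ≡ 412 (mod 611)
9^128 ≡ 412^2 = 169744 ≡ 497 (mod 611)
9^256 ≡ 497^2 = 247009 ≡ 165 (mod 611)
9^512 ≡ 165^2 = 27225 ≡ 341 (mod 611)
610 = 512 + 64 + 32 + 2 in binary powers of 2.
So 9^610 ≡ 341 · 412 · 523 · 81 ≡ 191 (mod 611).
Since 191 ≠ 1, base 9 is a Fermat witness: 611 is composite.

191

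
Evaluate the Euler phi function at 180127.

Factor: 180127 = 43 · 59 · 71.
φ(180127) = (43−1) · (59−1) · (71−1) = 42 · 58 · 70 = 170520.

170520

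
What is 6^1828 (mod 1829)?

1823

6^1 ≡ 6 (mod 1829)
6^2 ≡ 6^2 = 36 ≡ 36 (mod 1829)
6^4 ≡ 36^2 = 1296 ≡ 1296 (mod 1829)
6^8 ≡ 1296^2 = 1679616 ≡ 594 (mod 1829)
6^16 ≡ 594^2 = 352836 ≡ 1668 (mod 1829)
6^32 ≡ 1668^2 = 2782224 ≡ 315 (mod 1829)
6^64 ≡ 315^2 = 99225 ≡ 459 (mod 1829)
6^128 ≡ 459^2 = 210681 ≡ 346 (mod 1829)
6^256 ≡ 346^2 = 119716 ≡ 831 (mod 1829)
6^512 ≡ 831^2 = 690561 ≡ 1028 (mod 1829)
6^1024 ≡ 1028^2 = 1056784 ≡ 1451 (mod 1829)
1828 = 1024 + 512 + 256 + 32 + 4 in binary powers of 2.
So 6^1828 ≡ 1451 · 1028 · 831 · 315 · 1296 ≡ 1823 (mod 1829).
Since 1823 ≠ 1, base 6 is a Fermat witness: 1829 is composite.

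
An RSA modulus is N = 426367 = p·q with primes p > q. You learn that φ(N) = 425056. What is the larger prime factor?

719

φ(n) = (p−1)(q−1) = n − (p+q) + 1, so p + q = 426367 − 425056 + 1 = 1312.
p and q are the roots of t² − 1312t + 426367 = 0.
Discriminant: 1312² − 4·426367 = 1721344 − 1705468 = 15876; √15876 = 126.
q = (1312 − 126)/2 = 593, p = (1312 + 126)/2 = 719.
Check: 593 · 719 = 426367.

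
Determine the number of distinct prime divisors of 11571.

4

11571 = 3 · 3857
3857 = 7 · 551
551 = 19 · 29
11571 = 3 · 7 · 19 · 29, which has 4 distinct prime factors.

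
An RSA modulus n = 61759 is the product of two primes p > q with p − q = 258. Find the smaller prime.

151

Since p = q + 258, we have 61759 = q(q + 258), so q² + 258q − 61759 = 0.
Discriminant: 258² + 4·61759 = 66564 + 247036 = 313600; √313600 = 560.
q = (−258 + 560)/2 = 151, and p = q + 258 = 409.
Check: 151 · 409 = 61759.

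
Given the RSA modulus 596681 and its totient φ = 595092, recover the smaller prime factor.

φ(n) = (p−1)(q−1) = n − (p+q) + 1, so p + q = 596681 − 595092 + 1 = 1590.
p and q are the roots of t² − 1590t + 596681 = 0.
Discriminant: 1590² − 4·596681 = 2528100 − 2386724 = 141376; √141376 = 376.
q = (1590 − 376)/2 = 607, p = (1590 + 376)/2 = 983.
Check: 607 · 983 = 596681.

607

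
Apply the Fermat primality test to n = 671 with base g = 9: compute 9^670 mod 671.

9^1 ≡ 9 (mod 671)
9^2 ≡ 9^2 = 81 ≡ 81 (mod 671)
9^4 ≡ 81^2 = 6561 ≡ 522 (mod 671)
9^8 ≡ 522^2 = 272484 ≡ 58 (mod 671)
9^16 ≡ 58^2 = 3364 ≡ 9 (mod 671)
9^32 ≡ 9^2 = 81 ≡ 81 (mod 671)
9^64 ≡ 81^2 = 6561 ≡ 522 (mod 671)
9^128 ≡ 522^2 = 272484 ≡ 58 (mod 671)
9^256 ≡ 58^2 = 3364 ≡ 9 (mod 671)
9^512 ≡ 9^2 = 81 ≡ 81 (mod 671)
670 = 512 + 128 + 16 + 8 + 4 + 2 in binary powers of 2.
So 9^670 ≡ 81 · 58 · 9 · 58 · 522 · 81 ≡ 1 (mod 671).
Since the result is 1, base 9 gives no evidence that 671 is composite.

1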